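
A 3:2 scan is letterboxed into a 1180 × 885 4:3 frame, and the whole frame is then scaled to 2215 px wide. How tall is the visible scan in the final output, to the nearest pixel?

1477 px

Fitted into 1180×885, the scan spans the width; its height is 1180 × 2/3 ≈ 786.67 px.
The frame scales by 2215/1180 = 1.8771; 786.67 × 1.8771 ≈ 1476.67 px.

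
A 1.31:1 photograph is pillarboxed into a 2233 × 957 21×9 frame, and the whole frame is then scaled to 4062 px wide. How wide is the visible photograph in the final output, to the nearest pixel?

Fitted into 2233×957, the photograph spans the height; its width is 957 × 1.310 ≈ 1253.67 px.
Resizing to 4062 px wide multiplies everything by 1.8191: 1253.67 → 2280.52 px.

2281 px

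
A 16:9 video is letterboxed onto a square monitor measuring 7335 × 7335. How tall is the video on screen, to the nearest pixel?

16:9 (1.778) > square (1.000), so the video fills the width.
Content height = 7335 × 9/16 ≈ 4125.94 px.

4126 px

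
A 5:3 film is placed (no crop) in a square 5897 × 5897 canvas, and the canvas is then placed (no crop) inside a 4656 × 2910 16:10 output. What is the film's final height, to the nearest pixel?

1746 px

Inside the 5897×5897 canvas the film is width-limited at 5897.00 × 3538.20.
Second fit — the square canvas into 4656×2910 spans the height: 2910.00 × 2910.00 (×0.4935 from 5897×5897).
The film scales with it: height 3538.20 × 0.4935 ≈ 1746.00.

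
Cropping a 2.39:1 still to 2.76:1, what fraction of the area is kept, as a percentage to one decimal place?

2.76:1 is wider than 2.39:1, so the crop keeps the full width and trims the height.
Fraction kept = (2.390)/(2.760) ≈ 86.59%.

86.6%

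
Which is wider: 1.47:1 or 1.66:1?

1.47 and 1.66; 1.66 > 1.47.

1.66:1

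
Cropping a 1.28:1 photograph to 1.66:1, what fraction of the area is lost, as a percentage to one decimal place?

The width stays; only height is cut (since 1.66:1 is wider than 1.28:1).
Fraction kept = (1.280)/(1.660) ≈ 77.11%, so 22.89% is lost.

22.9%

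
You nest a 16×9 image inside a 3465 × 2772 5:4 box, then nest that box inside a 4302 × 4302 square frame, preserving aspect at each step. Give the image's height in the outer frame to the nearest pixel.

First fit — 16×9 into 3465×2772 spans the width: 3465.00 × 1949.06.
5:4 in 4302×4302: fills the width, so the intermediate becomes 4302.00 × 3441.60 — a scale of ×1.2416.
The image scales with it: height 1949.06 × 1.2416 ≈ 2419.88.

2420 px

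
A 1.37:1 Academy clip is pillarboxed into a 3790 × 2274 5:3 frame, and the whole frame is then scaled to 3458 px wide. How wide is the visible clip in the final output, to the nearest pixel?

In the 3790×2274 frame the clip fills the height: width = 2274 × 1.370 ≈ 3115.38 px.
Resizing to 3458 px wide multiplies everything by 0.9124: 3115.38 → 2842.48 px.

2842 px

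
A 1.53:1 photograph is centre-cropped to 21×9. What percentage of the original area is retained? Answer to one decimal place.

21×9 is wider than 1.53:1, so the crop keeps the full width and trims the height.
Fraction kept = (1.530)/(2.333) ≈ 65.57%.

65.6%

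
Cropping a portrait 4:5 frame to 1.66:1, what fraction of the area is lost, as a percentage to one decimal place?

51.8%

The width stays; only height is cut (since 1.66:1 is wider than portrait 4:5).
Fraction kept = (0.800)/(1.660) ≈ 48.19%, so 51.81% is lost.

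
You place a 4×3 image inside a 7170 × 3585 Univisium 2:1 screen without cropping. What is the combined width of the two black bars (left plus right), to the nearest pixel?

2390 px

4×3 is narrower than Univisium 2:1, so it spans the full height.
That makes the image 4780.00 px wide (3585 × 4/3).
7170 − 4780.00 = 2390.00 px of bars.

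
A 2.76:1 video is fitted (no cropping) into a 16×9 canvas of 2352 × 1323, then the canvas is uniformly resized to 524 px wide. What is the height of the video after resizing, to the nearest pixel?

190 px

At 2352×1323 the video is width-limited, so height = 2352 / 2.760 ≈ 852.17 px.
Scaling 2352 → 524 is ×0.2228, so the height becomes 852.17 × 0.2228 ≈ 189.86 px.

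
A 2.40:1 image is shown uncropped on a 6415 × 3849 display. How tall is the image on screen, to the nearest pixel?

2.40:1 is wider than 5:3, so it spans the full width.
Content height = 6415 / 2.400 ≈ 2672.92 px.

2673 px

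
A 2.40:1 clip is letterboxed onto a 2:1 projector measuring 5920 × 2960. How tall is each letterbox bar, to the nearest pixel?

2.40:1 (2.400) > 2:1 (2.000), so the clip fills the width.
That makes the image 2466.67 px tall (5920 / 2.400).
Black = 2960 − 2466.67 = 493.33 px, or 246.67 per bar.

247 px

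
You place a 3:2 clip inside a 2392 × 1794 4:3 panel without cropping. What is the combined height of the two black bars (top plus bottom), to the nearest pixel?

199 px

3:2 is wider than 4:3, so it spans the full width.
Content height = 2392 × 2/3 ≈ 1594.67 px.
Leftover height: 1794 − 1594.67 = 199.33 px.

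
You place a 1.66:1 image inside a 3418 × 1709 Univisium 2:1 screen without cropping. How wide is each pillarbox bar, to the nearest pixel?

1.66:1 is narrower than Univisium 2:1, so it spans the full height.
The image is 1709 × 1.660 ≈ 2836.94 px wide.
Leftover width: 3418 − 2836.94 = 581.06 px → 290.53 each side.

291 px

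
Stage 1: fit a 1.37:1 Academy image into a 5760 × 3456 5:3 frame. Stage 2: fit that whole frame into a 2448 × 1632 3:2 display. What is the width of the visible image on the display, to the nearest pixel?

2012 px

First fit — 1.37:1 Academy into 5760×3456 spans the height: 4734.72 × 3456.00.
The 5:3 canvas is width-limited in 2448×1632, giving 2448.00 × 1468.80; scale factor 0.4250.
So the image's width is 4734.72 × 0.4250 ≈ 2012.26.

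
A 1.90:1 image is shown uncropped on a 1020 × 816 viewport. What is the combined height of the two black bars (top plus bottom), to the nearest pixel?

279 px

Since 1.900 > 1.250, the image is width-limited.
The image is 1020 / 1.900 ≈ 536.84 px tall.
Black = 816 − 536.84 = 279.16 px.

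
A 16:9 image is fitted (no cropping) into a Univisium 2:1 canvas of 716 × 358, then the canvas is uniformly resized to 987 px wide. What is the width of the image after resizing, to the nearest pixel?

877 px

At 716×358 the image is height-limited, so width = 358 × 16/9 ≈ 636.44 px.
Scaling 716 → 987 is ×1.3785, so the width becomes 636.44 × 1.3785 ≈ 877.33 px.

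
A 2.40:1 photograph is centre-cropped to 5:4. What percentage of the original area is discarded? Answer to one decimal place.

The height stays; only width is cut (since 5:4 is narrower than 2.40:1).
Area ratio = (1.250)/(2.400) = 52.08%; the remaining 47.92% is cropped out.

47.9%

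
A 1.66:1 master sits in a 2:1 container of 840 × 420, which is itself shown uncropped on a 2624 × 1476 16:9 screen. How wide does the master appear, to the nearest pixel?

1.66:1 in 840×420: fills the height, so the master is 697.20 × 420.00.
The 2:1 canvas is width-limited in 2624×1476, giving 2624.00 × 1312.00; scale factor 3.1238.
So the master's width is 697.20 × 3.1238 ≈ 2177.92.

2178 px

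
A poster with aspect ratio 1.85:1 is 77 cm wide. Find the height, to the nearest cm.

42 cm

Height = 77 / 1.850 = 41.62.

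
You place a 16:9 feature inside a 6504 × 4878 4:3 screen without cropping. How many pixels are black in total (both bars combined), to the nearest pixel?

16:9 (1.778) > 4:3 (1.333), so the feature fills the width.
That makes the image 3658.5000 px tall (6504 × 9/16).
Black = 4878 − 3658.5000 = 1219.5000 px.
That's 1219.5000 × 6504 ≈ 7931628 black pixels.

7931628 pixels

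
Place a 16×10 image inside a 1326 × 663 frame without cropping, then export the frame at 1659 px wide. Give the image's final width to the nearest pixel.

In the 1326×663 frame the image fills the height: width = 663 × 16/10 ≈ 1060.80 px.
Scaling 1326 → 1659 is ×1.2511, so the width becomes 1060.80 × 1.2511 ≈ 1327.20 px.

1327 px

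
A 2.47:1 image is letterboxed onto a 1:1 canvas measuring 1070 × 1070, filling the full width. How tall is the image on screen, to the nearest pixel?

The image is 1070 / 2.470 ≈ 433.20 px tall.

433 px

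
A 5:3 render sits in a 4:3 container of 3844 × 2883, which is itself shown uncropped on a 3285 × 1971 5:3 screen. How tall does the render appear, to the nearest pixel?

1577 px

First fit — 5:3 into 3844×2883 spans the width: 3844.00 × 2306.40.
Second fit — the 4:3 canvas into 3285×1971 spans the height: 2628.00 × 1971.00 (×0.6837 from 3844×2883).
So the render's height is 2306.40 × 0.6837 ≈ 1576.80.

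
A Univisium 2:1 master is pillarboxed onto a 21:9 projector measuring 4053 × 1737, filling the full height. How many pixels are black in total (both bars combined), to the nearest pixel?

That makes the image 3474.0000 px wide (1737 × 2/1).
Leftover width: 4053 − 3474.0000 = 579.0000 px.
That's 579.0000 × 1737 ≈ 1005723 black pixels.

1005723 pixels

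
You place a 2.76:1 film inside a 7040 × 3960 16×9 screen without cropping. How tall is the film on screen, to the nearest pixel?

2.76:1 is wider than 16×9, so it spans the full width.
Content height = 7040 / 2.760 ≈ 2550.72 px.

2551 px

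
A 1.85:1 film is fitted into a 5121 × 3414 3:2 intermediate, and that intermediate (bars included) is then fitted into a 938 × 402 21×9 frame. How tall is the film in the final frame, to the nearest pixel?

Inside the 5121×3414 canvas the film is width-limited at 5121.00 × 2768.11.
3:2 in 938×402: fills the height, so the intermediate becomes 603.00 × 402.00 — a scale of ×0.1178.
The film scales with it: height 2768.11 × 0.1178 ≈ 325.95.

326 px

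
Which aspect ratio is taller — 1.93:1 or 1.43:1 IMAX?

1.43:1 IMAX

1.93 and 1.43; 1.93 > 1.43. The smaller width-to-height ratio is the taller frame.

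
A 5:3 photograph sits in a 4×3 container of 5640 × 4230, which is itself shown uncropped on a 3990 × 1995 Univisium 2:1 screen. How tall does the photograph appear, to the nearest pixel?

1596 px

First fit — 5:3 into 5640×4230 spans the width: 5640.00 × 3384.00.
4×3 in 3990×1995: fills the height, so the intermediate becomes 2660.00 × 1995.00 — a scale of ×0.4716.
So the photograph's height is 3384.00 × 0.4716 ≈ 1596.00.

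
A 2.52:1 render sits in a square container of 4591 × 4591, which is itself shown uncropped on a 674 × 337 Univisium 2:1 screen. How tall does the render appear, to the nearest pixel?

Inside the 4591×4591 canvas the render is width-limited at 4591.00 × 1821.83.
square in 674×337: fills the height, so the intermediate becomes 337.00 × 337.00 — a scale of ×0.0734.
Applying the same ×0.0734: 1821.83 → 133.73.

134 px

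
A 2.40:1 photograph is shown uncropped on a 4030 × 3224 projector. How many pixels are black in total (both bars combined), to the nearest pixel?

6225678 pixels

2.40:1 (2.400) > 5:4 (1.250), so the photograph fills the width.
The photograph is 4030 / 2.400 ≈ 1679.1667 px tall.
Leftover height: 3224 − 1679.1667 = 1544.8333 px.
That's 1544.8333 × 4030 ≈ 6225678 black pixels.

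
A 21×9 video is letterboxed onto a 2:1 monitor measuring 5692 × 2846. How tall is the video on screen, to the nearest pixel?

21×9 is wider than 2:1, so it spans the full width.
That makes the image 2439.43 px tall (5692 × 9/21).

2439 px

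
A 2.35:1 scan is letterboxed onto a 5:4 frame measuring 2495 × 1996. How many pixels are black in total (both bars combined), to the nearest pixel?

2331073 pixels

Since 2.350 > 1.250, the scan is width-limited.
That makes the image 1061.7021 px tall (2495 / 2.350).
1996 − 1061.7021 = 934.2979 px of bars.
Bar area = 934.2979 × 2495 ≈ 2331073 px.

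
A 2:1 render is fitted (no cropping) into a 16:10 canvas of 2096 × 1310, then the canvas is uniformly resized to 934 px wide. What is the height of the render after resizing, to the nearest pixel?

467 px

In the 2096×1310 frame the render fills the width: height = 2096 × 1/2 ≈ 1048.00 px.
Scaling 2096 → 934 is ×0.4456, so the height becomes 1048.00 × 0.4456 ≈ 467.00 px.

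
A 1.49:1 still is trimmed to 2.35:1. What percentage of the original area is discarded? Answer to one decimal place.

The width stays; only height is cut (since 2.35:1 is wider than 1.49:1).
Fraction kept = (1.490)/(2.350) ≈ 63.40%, so 36.60% is lost.

36.6%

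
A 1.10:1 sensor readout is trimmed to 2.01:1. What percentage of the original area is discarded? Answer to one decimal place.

Going from 1.10:1 to 2.01:1 means cutting height while keeping width.
Fraction kept = (1.100)/(2.010) ≈ 54.73%, so 45.27% is lost.

45.3%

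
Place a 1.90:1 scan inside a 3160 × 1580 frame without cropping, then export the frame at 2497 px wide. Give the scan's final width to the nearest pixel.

2372 px

At 3160×1580 the scan is height-limited, so width = 1580 × 1.900 ≈ 3002.00 px.
Resizing to 2497 px wide multiplies everything by 0.7902: 3002.00 → 2372.15 px.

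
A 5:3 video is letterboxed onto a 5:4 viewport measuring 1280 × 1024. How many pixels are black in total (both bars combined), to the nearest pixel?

5:3 (1.667) > 5:4 (1.250), so the video fills the width.
Content height = 1280 × 3/5 ≈ 768.0000 px.
Leftover height: 1024 − 768.0000 = 256.0000 px.
That's 256.0000 × 1280 ≈ 327680 black pixels.

327680 pixels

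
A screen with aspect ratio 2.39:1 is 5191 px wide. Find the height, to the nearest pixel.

5191 / 2.390 = 2171.97.

2172 px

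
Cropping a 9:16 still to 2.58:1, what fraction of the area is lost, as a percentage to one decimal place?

78.2%

The width stays; only height is cut (since 2.58:1 is wider than 9:16).
Fraction kept = (0.562)/(2.580) ≈ 21.80%, so 78.20% is lost.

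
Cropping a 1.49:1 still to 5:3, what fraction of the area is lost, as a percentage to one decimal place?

5:3 is wider than 1.49:1, so the crop keeps the full width and trims the height.
Fraction kept = (1.490)/(1.667) ≈ 89.40%, so 10.60% is lost.

10.6%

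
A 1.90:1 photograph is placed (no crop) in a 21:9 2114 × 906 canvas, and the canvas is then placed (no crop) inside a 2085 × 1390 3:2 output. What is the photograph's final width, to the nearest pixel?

1698 px

First fit — 1.90:1 into 2114×906 spans the height: 1721.40 × 906.00.
The 21:9 canvas is width-limited in 2085×1390, giving 2085.00 × 893.57; scale factor 0.9863.
So the photograph's width is 1721.40 × 0.9863 ≈ 1697.79.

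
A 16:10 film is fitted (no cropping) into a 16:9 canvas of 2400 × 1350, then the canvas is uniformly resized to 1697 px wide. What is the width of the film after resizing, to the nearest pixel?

At 2400×1350 the film is height-limited, so width = 1350 × 16/10 ≈ 2160.00 px.
Scaling 2400 → 1697 is ×0.7071, so the width becomes 2160.00 × 0.7071 ≈ 1527.30 px.

1527 px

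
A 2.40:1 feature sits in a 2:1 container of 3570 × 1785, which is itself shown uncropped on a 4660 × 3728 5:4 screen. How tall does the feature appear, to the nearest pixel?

Inside the 3570×1785 canvas the feature is width-limited at 3570.00 × 1487.50.
2:1 in 4660×3728: fills the width, so the intermediate becomes 4660.00 × 2330.00 — a scale of ×1.3053.
So the feature's height is 1487.50 × 1.3053 ≈ 1941.67.

1942 px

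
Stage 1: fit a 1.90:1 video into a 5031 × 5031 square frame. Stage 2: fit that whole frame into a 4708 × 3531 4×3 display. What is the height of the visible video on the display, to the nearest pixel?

1858 px

First fit — 1.90:1 into 5031×5031 spans the width: 5031.00 × 2647.89.
The square canvas is height-limited in 4708×3531, giving 3531.00 × 3531.00; scale factor 0.7018.
The video scales with it: height 2647.89 × 0.7018 ≈ 1858.42.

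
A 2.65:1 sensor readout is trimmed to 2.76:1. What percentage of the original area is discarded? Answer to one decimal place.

4.0%

2.76:1 is wider than 2.65:1, so the crop keeps the full width and trims the height.
(2.650)/(2.760) ≈ 0.960 of the area survives, leaving 3.99% discarded.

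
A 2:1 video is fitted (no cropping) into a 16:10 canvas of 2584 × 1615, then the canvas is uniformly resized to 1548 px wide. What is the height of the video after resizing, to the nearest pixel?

Fitted into 2584×1615, the video spans the width; its height is 2584 × 1/2 ≈ 1292.00 px.
Scaling 2584 → 1548 is ×0.5991, so the height becomes 1292.00 × 0.5991 ≈ 774.00 px.

774 px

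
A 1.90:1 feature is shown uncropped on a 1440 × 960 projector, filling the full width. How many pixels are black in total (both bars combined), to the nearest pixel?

291032 pixels

That makes the image 757.8947 px tall (1440 / 1.900).
Leftover height: 960 − 757.8947 = 202.1053 px.
Across the 1440-px span: 202.1053 × 1440 ≈ 291032 px.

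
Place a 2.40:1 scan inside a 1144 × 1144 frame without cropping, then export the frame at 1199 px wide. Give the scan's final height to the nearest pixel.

In the 1144×1144 frame the scan fills the width: height = 1144 / 2.400 ≈ 476.67 px.
Resizing to 1199 px wide multiplies everything by 1.0481: 476.67 → 499.58 px.

500 px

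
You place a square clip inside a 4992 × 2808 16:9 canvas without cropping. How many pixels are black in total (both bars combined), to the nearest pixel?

6132672 pixels

square is narrower than 16:9, so it spans the full height.
The clip is 2808 × 1/1 ≈ 2808.0000 px wide.
Black = 4992 − 2808.0000 = 2184.0000 px.
Bar area = 2184.0000 × 2808 ≈ 6132672 px.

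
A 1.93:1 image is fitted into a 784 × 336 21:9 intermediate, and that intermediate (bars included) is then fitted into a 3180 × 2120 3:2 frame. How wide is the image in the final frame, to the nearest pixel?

First fit — 1.93:1 into 784×336 spans the height: 648.48 × 336.00.
The 21:9 canvas is width-limited in 3180×2120, giving 3180.00 × 1362.86; scale factor 4.0561.
The image scales with it: width 648.48 × 4.0561 ≈ 2630.31.

2630 px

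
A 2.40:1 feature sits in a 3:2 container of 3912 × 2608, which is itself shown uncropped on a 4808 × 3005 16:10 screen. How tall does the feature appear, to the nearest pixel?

1878 px

Inside the 3912×2608 canvas the feature is width-limited at 3912.00 × 1630.00.
The 3:2 canvas is height-limited in 4808×3005, giving 4507.50 × 3005.00; scale factor 1.1522.
So the feature's height is 1630.00 × 1.1522 ≈ 1878.12.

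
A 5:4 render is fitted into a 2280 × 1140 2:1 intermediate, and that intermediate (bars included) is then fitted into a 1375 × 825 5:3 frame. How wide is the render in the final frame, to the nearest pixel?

First fit — 5:4 into 2280×1140 spans the height: 1425.00 × 1140.00.
The 2:1 canvas is width-limited in 1375×825, giving 1375.00 × 687.50; scale factor 0.6031.
So the render's width is 1425.00 × 0.6031 ≈ 859.38.

859 px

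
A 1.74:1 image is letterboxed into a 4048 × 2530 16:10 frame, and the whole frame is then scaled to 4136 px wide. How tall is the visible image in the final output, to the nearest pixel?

2377 px

In the 4048×2530 frame the image fills the width: height = 4048 / 1.740 ≈ 2326.44 px.
The frame scales by 4136/4048 = 1.0217; 2326.44 × 1.0217 ≈ 2377.01 px.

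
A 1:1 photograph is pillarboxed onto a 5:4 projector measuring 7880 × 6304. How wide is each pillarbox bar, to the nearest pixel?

1:1 (1.000) < 5:4 (1.250), so the photograph fills the height.
The photograph is 6304 × 1/1 ≈ 6304.00 px wide.
7880 − 6304.00 = 1576.00 px of bars (788.00 each).

788 px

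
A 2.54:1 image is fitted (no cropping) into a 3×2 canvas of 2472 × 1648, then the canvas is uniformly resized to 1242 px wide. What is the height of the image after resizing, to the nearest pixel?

489 px

In the 2472×1648 frame the image fills the width: height = 2472 / 2.540 ≈ 973.23 px.
Scaling 2472 → 1242 is ×0.5024, so the height becomes 973.23 × 0.5024 ≈ 488.98 px.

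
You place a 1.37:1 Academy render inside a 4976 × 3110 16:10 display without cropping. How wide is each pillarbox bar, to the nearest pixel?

358 px

1.37:1 Academy is narrower than 16:10, so it spans the full height.
Content width = 3110 × 1.370 ≈ 4260.70 px.
4976 − 4260.70 = 715.30 px of bars (357.65 each).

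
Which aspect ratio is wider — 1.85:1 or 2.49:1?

2.49:1

1.85 and 2.49; 2.49 > 1.85.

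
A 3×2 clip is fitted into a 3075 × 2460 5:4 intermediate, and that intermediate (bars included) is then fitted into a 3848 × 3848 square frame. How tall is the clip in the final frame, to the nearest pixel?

2565 px

3×2 in 3075×2460: fills the width, so the clip is 3075.00 × 2050.00.
5:4 in 3848×3848: fills the width, so the intermediate becomes 3848.00 × 3078.40 — a scale of ×1.2514.
Applying the same ×1.2514: 2050.00 → 2565.33.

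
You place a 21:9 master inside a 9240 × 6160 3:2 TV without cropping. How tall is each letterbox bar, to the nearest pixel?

Since 2.333 > 1.500, the master is width-limited.
The master is 9240 × 9/21 ≈ 3960.00 px tall.
6160 − 3960.00 = 2200.00 px of bars (1100.00 each).

1100 px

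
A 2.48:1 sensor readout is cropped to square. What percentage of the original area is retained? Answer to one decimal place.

40.3%

square is narrower than 2.48:1, so the crop keeps the full height and trims the width.
(1.000)/(2.480) ≈ 0.403 of the area survives.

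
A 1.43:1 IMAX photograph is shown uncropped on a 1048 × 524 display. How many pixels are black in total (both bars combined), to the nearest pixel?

156508 pixels

1.43:1 IMAX (1.430) < Univisium 2:1 (2.000), so the photograph fills the height.
Content width = 524 × 1.430 ≈ 749.3200 px.
Leftover width: 1048 − 749.3200 = 298.6800 px.
That's 298.6800 × 524 ≈ 156508 black pixels.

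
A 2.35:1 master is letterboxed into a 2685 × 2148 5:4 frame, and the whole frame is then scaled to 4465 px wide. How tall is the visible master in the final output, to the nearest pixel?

Fitted into 2685×2148, the master spans the width; its height is 2685 / 2.350 ≈ 1142.55 px.
The frame scales by 4465/2685 = 1.6629; 1142.55 × 1.6629 ≈ 1900.00 px.

1900 px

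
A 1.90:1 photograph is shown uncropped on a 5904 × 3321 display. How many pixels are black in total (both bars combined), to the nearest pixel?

Since 1.900 > 1.778, the photograph is width-limited.
The photograph is 5904 / 1.900 ≈ 3107.3684 px tall.
Black = 3321 − 3107.3684 = 213.6316 px.
Across the 5904-px span: 213.6316 × 5904 ≈ 1261281 px.

1261281 pixels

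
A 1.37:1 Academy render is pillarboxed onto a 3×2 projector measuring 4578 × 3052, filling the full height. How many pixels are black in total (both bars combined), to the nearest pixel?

1210912 pixels

Content width = 3052 × 1.370 ≈ 4181.2400 px.
4578 − 4181.2400 = 396.7600 px of bars.
Across the 3052-px span: 396.7600 × 3052 ≈ 1210912 px.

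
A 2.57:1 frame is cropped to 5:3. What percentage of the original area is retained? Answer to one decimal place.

64.9%

5:3 is narrower than 2.57:1, so the crop keeps the full height and trims the width.
Area ratio = (1.667)/(2.570) = 64.85% retained.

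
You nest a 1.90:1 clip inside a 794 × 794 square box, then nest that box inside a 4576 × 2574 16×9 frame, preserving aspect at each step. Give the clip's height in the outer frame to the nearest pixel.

1355 px

1.90:1 in 794×794: fills the width, so the clip is 794.00 × 417.89.
square in 4576×2574: fills the height, so the intermediate becomes 2574.00 × 2574.00 — a scale of ×3.2418.
So the clip's height is 417.89 × 3.2418 ≈ 1354.74.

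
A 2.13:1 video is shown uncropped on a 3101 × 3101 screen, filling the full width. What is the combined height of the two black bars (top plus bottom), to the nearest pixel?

Content height = 3101 / 2.130 ≈ 1455.87 px.
Leftover height: 3101 − 1455.87 = 1645.13 px.

1645 px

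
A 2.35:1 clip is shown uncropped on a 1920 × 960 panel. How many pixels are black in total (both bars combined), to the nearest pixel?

2.35:1 (2.350) > 2:1 (2.000), so the clip fills the width.
The clip is 1920 / 2.350 ≈ 817.0213 px tall.
Leftover height: 960 − 817.0213 = 142.9787 px.
Bar area = 142.9787 × 1920 ≈ 274519 px.

274519 pixels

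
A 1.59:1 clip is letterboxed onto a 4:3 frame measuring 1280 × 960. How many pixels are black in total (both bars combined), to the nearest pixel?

Since 1.590 > 1.333, the clip is width-limited.
That makes the image 805.0314 px tall (1280 / 1.590).
Leftover height: 960 − 805.0314 = 154.9686 px.
Across the 1280-px span: 154.9686 × 1280 ≈ 198360 px.

198360 pixels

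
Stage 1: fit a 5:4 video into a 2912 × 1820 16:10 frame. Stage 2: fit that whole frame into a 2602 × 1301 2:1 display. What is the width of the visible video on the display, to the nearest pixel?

1626 px

Inside the 2912×1820 canvas the video is height-limited at 2275.00 × 1820.00.
Second fit — the 16:10 canvas into 2602×1301 spans the height: 2081.60 × 1301.00 (×0.7148 from 2912×1820).
Applying the same ×0.7148: 2275.00 → 1626.25.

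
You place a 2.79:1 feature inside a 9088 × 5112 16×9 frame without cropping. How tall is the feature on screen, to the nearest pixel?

2.79:1 is wider than 16×9, so it spans the full width.
That makes the image 3257.35 px tall (9088 / 2.790).

3257 px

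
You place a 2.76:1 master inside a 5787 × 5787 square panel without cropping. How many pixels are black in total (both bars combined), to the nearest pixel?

2.76:1 (2.760) > square (1.000), so the master fills the width.
That makes the image 2096.7391 px tall (5787 / 2.760).
Black = 5787 − 2096.7391 = 3690.2609 px.
Bar area = 3690.2609 × 5787 ≈ 21355540 px.

21355540 pixels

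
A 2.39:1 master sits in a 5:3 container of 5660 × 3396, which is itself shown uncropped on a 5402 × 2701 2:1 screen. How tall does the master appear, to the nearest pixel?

1884 px

First fit — 2.39:1 into 5660×3396 spans the width: 5660.00 × 2368.20.
5:3 in 5402×2701: fills the height, so the intermediate becomes 4501.67 × 2701.00 — a scale of ×0.7953.
So the master's height is 2368.20 × 0.7953 ≈ 1883.54.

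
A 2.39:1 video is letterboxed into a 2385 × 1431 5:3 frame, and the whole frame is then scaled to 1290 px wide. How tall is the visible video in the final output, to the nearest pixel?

540 px

In the 2385×1431 frame the video fills the width: height = 2385 / 2.390 ≈ 997.91 px.
Scaling 2385 → 1290 is ×0.5409, so the height becomes 997.91 × 0.5409 ≈ 539.75 px.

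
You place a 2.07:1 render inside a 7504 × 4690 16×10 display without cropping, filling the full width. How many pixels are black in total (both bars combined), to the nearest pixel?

7990854 pixels

That makes the image 3625.1208 px tall (7504 / 2.070).
Black = 4690 − 3625.1208 = 1064.8792 px.
That's 1064.8792 × 7504 ≈ 7990854 black pixels.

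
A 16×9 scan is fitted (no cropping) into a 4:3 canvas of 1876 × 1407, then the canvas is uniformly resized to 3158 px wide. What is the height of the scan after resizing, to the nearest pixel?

1776 px

In the 1876×1407 frame the scan fills the width: height = 1876 × 9/16 ≈ 1055.25 px.
Resizing to 3158 px wide multiplies everything by 1.6834: 1055.25 → 1776.38 px.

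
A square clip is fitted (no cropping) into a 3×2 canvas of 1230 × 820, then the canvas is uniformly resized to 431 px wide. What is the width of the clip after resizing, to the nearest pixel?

At 1230×820 the clip is height-limited, so width = 820 × 1/1 ≈ 820.00 px.
The frame scales by 431/1230 = 0.3504; 820.00 × 0.3504 ≈ 287.33 px.

287 px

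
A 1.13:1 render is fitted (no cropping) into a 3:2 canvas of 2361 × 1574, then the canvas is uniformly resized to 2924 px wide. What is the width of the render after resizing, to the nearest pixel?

At 2361×1574 the render is height-limited, so width = 1574 × 1.130 ≈ 1778.62 px.
Resizing to 2924 px wide multiplies everything by 1.2385: 1778.62 → 2202.75 px.

2203 px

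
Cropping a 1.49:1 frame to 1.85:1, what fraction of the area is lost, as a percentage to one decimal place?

1.85:1 is wider than 1.49:1, so the crop keeps the full width and trims the height.
Fraction kept = (1.490)/(1.850) ≈ 80.54%, so 19.46% is lost.

19.5%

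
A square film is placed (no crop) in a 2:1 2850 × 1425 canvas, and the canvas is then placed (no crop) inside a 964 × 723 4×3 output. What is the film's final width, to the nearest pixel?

Inside the 2850×1425 canvas the film is height-limited at 1425.00 × 1425.00.
The 2:1 canvas is width-limited in 964×723, giving 964.00 × 482.00; scale factor 0.3382.
Applying the same ×0.3382: 1425.00 → 482.00.

482 px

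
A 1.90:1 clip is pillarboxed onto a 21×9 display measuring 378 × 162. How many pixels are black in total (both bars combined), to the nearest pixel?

11372 pixels

1.90:1 (1.900) < 21×9 (2.333), so the clip fills the height.
That makes the image 307.8000 px wide (162 × 1.900).
378 − 307.8000 = 70.2000 px of bars.
Bar area = 70.2000 × 162 ≈ 11372 px.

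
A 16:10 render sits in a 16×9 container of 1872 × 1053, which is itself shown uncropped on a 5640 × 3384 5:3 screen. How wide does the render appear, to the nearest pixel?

Inside the 1872×1053 canvas the render is height-limited at 1684.80 × 1053.00.
The 16×9 canvas is width-limited in 5640×3384, giving 5640.00 × 3172.50; scale factor 3.0128.
So the render's width is 1684.80 × 3.0128 ≈ 5076.00.

5076 px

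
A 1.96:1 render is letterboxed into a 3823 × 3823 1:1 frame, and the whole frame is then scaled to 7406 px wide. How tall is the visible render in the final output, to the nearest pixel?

3779 px

Fitted into 3823×3823, the render spans the width; its height is 3823 / 1.960 ≈ 1950.51 px.
The frame scales by 7406/3823 = 1.9372; 1950.51 × 1.9372 ≈ 3778.57 px.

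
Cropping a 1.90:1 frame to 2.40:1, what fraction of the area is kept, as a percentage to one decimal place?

79.2%

The width stays; only height is cut (since 2.40:1 is wider than 1.90:1).
(1.900)/(2.400) ≈ 0.792 of the area survives.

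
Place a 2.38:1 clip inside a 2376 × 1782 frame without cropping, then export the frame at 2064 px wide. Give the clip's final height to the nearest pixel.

At 2376×1782 the clip is width-limited, so height = 2376 / 2.380 ≈ 998.32 px.
The frame scales by 2064/2376 = 0.8687; 998.32 × 0.8687 ≈ 867.23 px.

867 px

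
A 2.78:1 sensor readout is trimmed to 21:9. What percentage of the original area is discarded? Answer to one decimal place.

16.1%

Going from 2.78:1 to 21:9 means cutting width while keeping height.
Area ratio = (2.333)/(2.780) = 83.93%; the remaining 16.07% is cropped out.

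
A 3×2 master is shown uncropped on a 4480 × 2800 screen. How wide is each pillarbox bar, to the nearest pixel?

Since 1.500 < 1.600, the master is height-limited.
That makes the image 4200.00 px wide (2800 × 3/2).
Black = 4480 − 4200.00 = 280.00 px, or 140.00 per bar.

140 px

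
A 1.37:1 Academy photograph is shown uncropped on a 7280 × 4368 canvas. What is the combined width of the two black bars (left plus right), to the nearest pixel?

Since 1.370 < 1.667, the photograph is height-limited.
That makes the image 5984.16 px wide (4368 × 1.370).
Leftover width: 7280 − 5984.16 = 1295.84 px.

1296 px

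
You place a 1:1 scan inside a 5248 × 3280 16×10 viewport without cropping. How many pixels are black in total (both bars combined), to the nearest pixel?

1:1 (1.000) < 16×10 (1.600), so the scan fills the height.
The scan is 3280 × 1/1 ≈ 3280.0000 px wide.
Leftover width: 5248 − 3280.0000 = 1968.0000 px.
Across the 3280-px span: 1968.0000 × 3280 ≈ 6455040 px.

6455040 pixels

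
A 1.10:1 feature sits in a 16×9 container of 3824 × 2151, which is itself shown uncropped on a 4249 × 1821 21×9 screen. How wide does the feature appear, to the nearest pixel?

1.10:1 in 3824×2151: fills the height, so the feature is 2366.10 × 2151.00.
16×9 in 4249×1821: fills the height, so the intermediate becomes 3237.33 × 1821.00 — a scale of ×0.8466.
Applying the same ×0.8466: 2366.10 → 2003.10.

2003 px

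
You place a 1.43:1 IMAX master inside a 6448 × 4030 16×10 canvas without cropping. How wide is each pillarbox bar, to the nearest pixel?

343 px

Since 1.430 < 1.600, the master is height-limited.
That makes the image 5762.90 px wide (4030 × 1.430).
Black = 6448 − 5762.90 = 685.10 px, or 342.55 per bar.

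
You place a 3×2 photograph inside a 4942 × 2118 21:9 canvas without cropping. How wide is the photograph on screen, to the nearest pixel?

3177 px

3×2 (1.500) < 21:9 (2.333), so the photograph fills the height.
Content width = 2118 × 3/2 ≈ 3177.00 px.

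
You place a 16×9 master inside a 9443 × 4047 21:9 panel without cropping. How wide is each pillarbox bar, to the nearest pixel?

Since 1.778 < 2.333, the master is height-limited.
Content width = 4047 × 16/9 ≈ 7194.67 px.
Leftover width: 9443 − 7194.67 = 2248.33 px → 1124.17 each side.

1124 px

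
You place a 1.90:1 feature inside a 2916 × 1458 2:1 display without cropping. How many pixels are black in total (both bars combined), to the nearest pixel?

1.90:1 is narrower than 2:1, so it spans the full height.
That makes the image 2770.2000 px wide (1458 × 1.900).
Black = 2916 − 2770.2000 = 145.8000 px.
Across the 1458-px span: 145.8000 × 1458 ≈ 212576 px.

212576 pixels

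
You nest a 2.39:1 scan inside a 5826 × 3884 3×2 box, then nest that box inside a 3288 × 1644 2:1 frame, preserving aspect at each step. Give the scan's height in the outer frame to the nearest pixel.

2.39:1 in 5826×3884: fills the width, so the scan is 5826.00 × 2437.66.
The 3×2 canvas is height-limited in 3288×1644, giving 2466.00 × 1644.00; scale factor 0.4233.
So the scan's height is 2437.66 × 0.4233 ≈ 1031.80.

1032 px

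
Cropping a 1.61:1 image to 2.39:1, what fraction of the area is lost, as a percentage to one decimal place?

32.6%

The width stays; only height is cut (since 2.39:1 is wider than 1.61:1).
Area ratio = (1.610)/(2.390) = 67.36%; the remaining 32.64% is cropped out.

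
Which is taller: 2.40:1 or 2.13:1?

2.4 and 2.13; 2.4 > 2.13. The smaller width-to-height ratio is the taller frame.

2.13:1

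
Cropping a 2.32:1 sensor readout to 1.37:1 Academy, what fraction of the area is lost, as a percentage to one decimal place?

40.9%

The height stays; only width is cut (since 1.37:1 Academy is narrower than 2.32:1).
(1.370)/(2.320) ≈ 0.591 of the area survives, leaving 40.95% discarded.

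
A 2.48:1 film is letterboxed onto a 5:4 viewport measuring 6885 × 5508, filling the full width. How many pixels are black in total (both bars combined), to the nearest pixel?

That makes the image 2776.2097 px tall (6885 / 2.480).
Leftover height: 5508 − 2776.2097 = 2731.7903 px.
Across the 6885-px span: 2731.7903 × 6885 ≈ 18808376 px.

18808376 pixels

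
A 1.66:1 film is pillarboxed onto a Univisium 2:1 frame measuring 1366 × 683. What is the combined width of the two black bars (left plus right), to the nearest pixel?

232 px

Since 1.660 < 2.000, the film is height-limited.
That makes the image 1133.78 px wide (683 × 1.660).
Leftover width: 1366 − 1133.78 = 232.22 px.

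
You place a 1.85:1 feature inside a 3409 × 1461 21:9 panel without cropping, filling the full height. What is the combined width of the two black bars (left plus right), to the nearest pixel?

Content width = 1461 × 1.850 ≈ 2702.85 px.
3409 − 2702.85 = 706.15 px of bars.

706 px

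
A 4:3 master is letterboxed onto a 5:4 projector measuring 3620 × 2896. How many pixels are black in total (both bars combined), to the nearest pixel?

Since 1.333 > 1.250, the master is width-limited.
That makes the image 2715.0000 px tall (3620 × 3/4).
Black = 2896 − 2715.0000 = 181.0000 px.
Across the 3620-px span: 181.0000 × 3620 ≈ 655220 px.

655220 pixels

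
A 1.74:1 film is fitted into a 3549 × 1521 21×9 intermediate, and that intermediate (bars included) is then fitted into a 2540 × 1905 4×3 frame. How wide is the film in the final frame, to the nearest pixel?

1.74:1 in 3549×1521: fills the height, so the film is 2646.54 × 1521.00.
The 21×9 canvas is width-limited in 2540×1905, giving 2540.00 × 1088.57; scale factor 0.7157.
Applying the same ×0.7157: 2646.54 → 1894.11.

1894 px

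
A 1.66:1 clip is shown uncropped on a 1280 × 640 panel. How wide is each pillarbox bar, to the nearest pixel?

109 px

1.66:1 (1.660) < 2:1 (2.000), so the clip fills the height.
That makes the image 1062.40 px wide (640 × 1.660).
Black = 1280 − 1062.40 = 217.60 px, or 108.80 per bar.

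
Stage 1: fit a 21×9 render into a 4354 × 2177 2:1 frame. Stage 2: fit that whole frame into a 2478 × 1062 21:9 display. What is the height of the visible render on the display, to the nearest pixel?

Inside the 4354×2177 canvas the render is width-limited at 4354.00 × 1866.00.
The 2:1 canvas is height-limited in 2478×1062, giving 2124.00 × 1062.00; scale factor 0.4878.
So the render's height is 1866.00 × 0.4878 ≈ 910.29.

910 px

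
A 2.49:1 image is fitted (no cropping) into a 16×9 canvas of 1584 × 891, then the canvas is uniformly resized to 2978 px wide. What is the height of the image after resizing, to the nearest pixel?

In the 1584×891 frame the image fills the width: height = 1584 / 2.490 ≈ 636.14 px.
Resizing to 2978 px wide multiplies everything by 1.8801: 636.14 → 1195.98 px.

1196 px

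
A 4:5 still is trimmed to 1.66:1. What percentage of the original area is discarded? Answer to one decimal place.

51.8%

The width stays; only height is cut (since 1.66:1 is wider than 4:5).
(0.800)/(1.660) ≈ 0.482 of the area survives, leaving 51.81% discarded.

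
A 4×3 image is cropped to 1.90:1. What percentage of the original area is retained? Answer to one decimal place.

1.90:1 is wider than 4×3, so the crop keeps the full width and trims the height.
Fraction kept = (1.333)/(1.900) ≈ 70.18%.

70.2%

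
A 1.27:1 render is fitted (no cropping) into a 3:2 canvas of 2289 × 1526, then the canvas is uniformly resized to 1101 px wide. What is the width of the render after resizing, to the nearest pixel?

932 px

In the 2289×1526 frame the render fills the height: width = 1526 × 1.270 ≈ 1938.02 px.
Resizing to 1101 px wide multiplies everything by 0.4810: 1938.02 → 932.18 px.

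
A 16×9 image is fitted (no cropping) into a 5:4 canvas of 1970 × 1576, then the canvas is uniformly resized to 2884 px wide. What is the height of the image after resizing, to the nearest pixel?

At 1970×1576 the image is width-limited, so height = 1970 × 9/16 ≈ 1108.12 px.
Scaling 1970 → 2884 is ×1.4640, so the height becomes 1108.12 × 1.4640 ≈ 1622.25 px.

1622 px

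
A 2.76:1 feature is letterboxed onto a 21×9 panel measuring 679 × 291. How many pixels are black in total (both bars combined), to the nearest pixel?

30545 pixels

2.76:1 is wider than 21×9, so it spans the full width.
Content height = 679 / 2.760 ≈ 246.0145 px.
Black = 291 − 246.0145 = 44.9855 px.
Across the 679-px span: 44.9855 × 679 ≈ 30545 px.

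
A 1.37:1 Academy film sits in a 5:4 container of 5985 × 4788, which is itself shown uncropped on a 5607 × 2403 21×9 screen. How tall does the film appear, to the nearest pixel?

2193 px

Inside the 5985×4788 canvas the film is width-limited at 5985.00 × 4368.61.
The 5:4 canvas is height-limited in 5607×2403, giving 3003.75 × 2403.00; scale factor 0.5019.
So the film's height is 4368.61 × 0.5019 ≈ 2192.52.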